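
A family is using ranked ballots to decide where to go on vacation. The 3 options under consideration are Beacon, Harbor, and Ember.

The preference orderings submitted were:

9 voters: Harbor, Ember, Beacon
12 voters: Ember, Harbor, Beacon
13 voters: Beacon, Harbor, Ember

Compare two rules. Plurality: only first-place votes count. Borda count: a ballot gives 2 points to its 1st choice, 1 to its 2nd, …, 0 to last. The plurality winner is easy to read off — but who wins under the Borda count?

Harbor

Plurality first-place counts: Beacon 13, Harbor 9, Ember 12 → Beacon.
Borda totals: Beacon 26, Harbor 43, Ember 33 → Harbor.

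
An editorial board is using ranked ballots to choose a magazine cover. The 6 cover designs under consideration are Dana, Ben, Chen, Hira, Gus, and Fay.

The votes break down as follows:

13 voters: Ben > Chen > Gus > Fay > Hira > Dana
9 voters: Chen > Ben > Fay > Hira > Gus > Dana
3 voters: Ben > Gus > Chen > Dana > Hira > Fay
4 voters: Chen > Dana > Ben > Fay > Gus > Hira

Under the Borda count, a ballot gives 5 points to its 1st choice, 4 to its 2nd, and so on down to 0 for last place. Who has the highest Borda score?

Borda scores:
  Dana: 13·0 + 9·0 + 3·2 + 4·4 = 22
  Ben: 13·5 + 9·4 + 3·5 + 4·3 = 128
  Chen: 13·4 + 9·5 + 3·3 + 4·5 = 126
  Hira: 13·1 + 9·2 + 3·1 + 4·0 = 34
  Gus: 13·3 + 9·1 + 3·4 + 4·1 = 64
  Fay: 13·2 + 9·3 + 3·0 + 4·2 = 61
Ben has the highest total.

Ben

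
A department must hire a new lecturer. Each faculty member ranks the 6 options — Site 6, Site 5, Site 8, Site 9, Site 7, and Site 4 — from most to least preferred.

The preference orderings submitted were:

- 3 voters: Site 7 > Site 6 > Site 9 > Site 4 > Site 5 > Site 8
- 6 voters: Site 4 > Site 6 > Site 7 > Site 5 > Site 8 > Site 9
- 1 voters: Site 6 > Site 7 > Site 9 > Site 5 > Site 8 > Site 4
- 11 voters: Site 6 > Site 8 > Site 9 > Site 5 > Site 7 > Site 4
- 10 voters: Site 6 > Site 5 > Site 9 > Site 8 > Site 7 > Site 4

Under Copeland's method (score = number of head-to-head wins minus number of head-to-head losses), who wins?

Pairwise results:
  Site 6 vs Site 5: Site 6 wins 31–0.
  Site 6 vs Site 8: Site 6 wins 31–0.
  Site 6 vs Site 9: Site 6 wins 31–0.
  Site 6 vs Site 7: Site 6 wins 28–3.
  Site 6 vs Site 4: Site 6 wins 25–6.
  Site 5 vs Site 8: Site 5 wins 20–11.
  Site 5 vs Site 9: Site 5 wins 16–15.
  Site 5 vs Site 7: Site 5 wins 21–10.
  Site 5 vs Site 4: Site 5 wins 22–9.
  Site 8 vs Site 9: Site 8 wins 17–14.
  Site 8 vs Site 7: Site 8 wins 21–10.
  Site 8 vs Site 4: Site 8 wins 22–9.
  Site 9 vs Site 7: Site 9 wins 21–10.
  Site 9 vs Site 4: Site 9 wins 25–6.
  Site 7 vs Site 4: Site 7 wins 25–6.
Copeland scores (wins − losses):
  Site 6: 5 − 0 = 5
  Site 5: 4 − 1 = 3
  Site 8: 3 − 2 = 1
  Site 9: 2 − 3 = -1
  Site 7: 1 − 4 = -3
  Site 4: 0 − 5 = -5
Site 6 has the best Copeland score.

Site 6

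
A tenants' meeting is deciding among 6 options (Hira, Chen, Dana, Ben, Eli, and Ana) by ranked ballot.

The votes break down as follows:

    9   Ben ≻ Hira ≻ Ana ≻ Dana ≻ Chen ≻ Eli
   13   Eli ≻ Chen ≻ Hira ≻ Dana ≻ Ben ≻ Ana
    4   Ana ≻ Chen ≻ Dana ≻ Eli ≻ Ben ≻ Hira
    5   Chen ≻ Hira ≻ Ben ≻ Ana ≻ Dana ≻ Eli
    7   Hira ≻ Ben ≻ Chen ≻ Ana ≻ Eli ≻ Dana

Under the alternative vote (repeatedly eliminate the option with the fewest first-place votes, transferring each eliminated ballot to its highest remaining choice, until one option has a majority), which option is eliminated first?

Dana

Round 1: Eli 13, Ben 9, Hira 7, Chen 5, Ana 4, Dana 0. Dana has the fewest and is eliminated.
Round 2: Eli 13, Ben 9, Hira 7, Chen 5, Ana 4. Ana has the fewest and is eliminated.
Round 3: Eli 13, Chen 9, Ben 9, Hira 7. Hira has the fewest and is eliminated.
Round 4: Ben 16, Eli 13, Chen 9. Chen has the fewest and is eliminated.
Round 5: Ben 21, Eli 17. Ben has a majority.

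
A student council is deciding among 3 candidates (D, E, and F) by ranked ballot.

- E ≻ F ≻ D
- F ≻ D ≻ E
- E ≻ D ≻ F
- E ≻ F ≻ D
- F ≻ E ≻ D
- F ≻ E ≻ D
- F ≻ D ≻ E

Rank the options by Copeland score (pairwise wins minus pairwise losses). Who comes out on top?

F

Pairwise results:
  D vs E: E wins 5–2.
  D vs F: F wins 6–1.
  E vs F: F wins 4–3.
Copeland scores (wins − losses):
  D: 0 − 2 = -2
  E: 1 − 1 = 0
  F: 2 − 0 = 2
F has the best Copeland score.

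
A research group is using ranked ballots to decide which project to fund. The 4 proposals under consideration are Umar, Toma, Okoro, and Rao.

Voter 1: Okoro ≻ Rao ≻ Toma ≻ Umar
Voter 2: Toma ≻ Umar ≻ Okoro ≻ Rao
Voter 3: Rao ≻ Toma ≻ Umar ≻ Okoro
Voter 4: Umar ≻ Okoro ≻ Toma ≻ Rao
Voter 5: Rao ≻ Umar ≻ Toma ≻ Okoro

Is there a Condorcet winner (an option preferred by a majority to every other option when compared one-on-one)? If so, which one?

None — there is no Condorcet winner

Head-to-head results (5 voters total):
Umar vs Toma: Toma wins 3–2.
Umar vs Okoro: Umar wins 4–1.
Umar vs Rao: Rao wins 3–2.
Toma vs Okoro: Toma wins 3–2.
Toma vs Rao: Rao wins 3–2.
Okoro vs Rao: Okoro wins 3–2.
No candidate beats all others: Umar beats Okoro beats Rao beats Umar, a majority cycle.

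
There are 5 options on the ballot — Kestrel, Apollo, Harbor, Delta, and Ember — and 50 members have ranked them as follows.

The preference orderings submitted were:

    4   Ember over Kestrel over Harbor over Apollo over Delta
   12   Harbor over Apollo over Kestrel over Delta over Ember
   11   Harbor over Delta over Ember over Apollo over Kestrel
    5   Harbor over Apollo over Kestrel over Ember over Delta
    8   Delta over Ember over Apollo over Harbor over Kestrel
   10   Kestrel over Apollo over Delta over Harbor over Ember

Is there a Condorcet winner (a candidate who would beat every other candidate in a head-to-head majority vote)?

Head-to-head results (50 voters total):
Kestrel vs Apollo: Apollo wins 36–14.
Kestrel vs Harbor: Harbor wins 36–14.
Kestrel vs Delta: Kestrel wins 31–19.
Kestrel vs Ember: Kestrel wins 27–23.
Apollo vs Harbor: Harbor wins 32–18.
Apollo vs Delta: Apollo wins 31–19.
Apollo vs Ember: Apollo wins 27–23.
Harbor vs Delta: Harbor wins 32–18.
Harbor vs Ember: Harbor wins 38–12.
Delta vs Ember: Delta wins 41–9.
Harbor beats each rival — Kestrel (36–14), Apollo (32–18), Delta (32–18), Ember (38–12) — so Harbor is the Condorcet winner.

Yes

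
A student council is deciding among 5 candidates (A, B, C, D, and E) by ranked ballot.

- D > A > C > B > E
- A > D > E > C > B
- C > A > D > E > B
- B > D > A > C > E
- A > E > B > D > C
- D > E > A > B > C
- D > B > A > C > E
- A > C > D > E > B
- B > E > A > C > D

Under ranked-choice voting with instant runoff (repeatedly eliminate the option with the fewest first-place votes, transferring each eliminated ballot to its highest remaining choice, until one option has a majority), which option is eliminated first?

E

Round 1: A 3, D 3, B 2, C 1, E 0. E has the fewest and is eliminated.
Round 2: A 3, D 3, B 2, C 1. C has the fewest and is eliminated.
Round 3: A 4, D 3, B 2. B has the fewest and is eliminated.
Round 4: A 5, D 4. A has a majority.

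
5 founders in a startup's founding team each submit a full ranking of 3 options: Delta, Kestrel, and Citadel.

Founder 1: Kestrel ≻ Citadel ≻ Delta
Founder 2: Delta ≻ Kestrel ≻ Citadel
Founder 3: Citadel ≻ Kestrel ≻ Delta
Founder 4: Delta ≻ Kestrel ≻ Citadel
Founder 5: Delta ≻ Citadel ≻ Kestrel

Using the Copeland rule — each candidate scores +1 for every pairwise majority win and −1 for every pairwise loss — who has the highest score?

Pairwise results:
  Delta vs Kestrel: Delta wins 3–2.
  Delta vs Citadel: Delta wins 3–2.
  Kestrel vs Citadel: Kestrel wins 3–2.
Copeland scores (wins − losses):
  Delta: 2 − 0 = 2
  Kestrel: 1 − 1 = 0
  Citadel: 0 − 2 = -2
Delta has the best Copeland score.

Delta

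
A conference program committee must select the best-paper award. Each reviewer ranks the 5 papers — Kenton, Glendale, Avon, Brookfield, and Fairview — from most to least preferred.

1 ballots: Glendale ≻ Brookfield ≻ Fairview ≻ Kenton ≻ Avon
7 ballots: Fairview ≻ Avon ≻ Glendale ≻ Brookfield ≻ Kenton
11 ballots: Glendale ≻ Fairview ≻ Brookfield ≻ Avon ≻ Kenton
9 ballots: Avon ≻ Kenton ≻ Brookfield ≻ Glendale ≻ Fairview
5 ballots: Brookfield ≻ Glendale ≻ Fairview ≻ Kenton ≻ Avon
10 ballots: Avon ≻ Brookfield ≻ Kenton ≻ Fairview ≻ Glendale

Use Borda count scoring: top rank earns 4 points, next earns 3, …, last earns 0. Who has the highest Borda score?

Avon

Borda scores:
  Kenton: 1 + 7·0 + 11·0 + 9·3 + 5·1 + 10·2 = 53
  Glendale: 4 + 7·2 + 11·4 + 9·1 + 5·3 + 10·0 = 86
  Avon: 0 + 7·3 + 11·1 + 9·4 + 5·0 + 10·4 = 108
  Brookfield: 3 + 7·1 + 11·2 + 9·2 + 5·4 + 10·3 = 100
  Fairview: 2 + 7·4 + 11·3 + 9·0 + 5·2 + 10·1 = 83
Avon has the highest total.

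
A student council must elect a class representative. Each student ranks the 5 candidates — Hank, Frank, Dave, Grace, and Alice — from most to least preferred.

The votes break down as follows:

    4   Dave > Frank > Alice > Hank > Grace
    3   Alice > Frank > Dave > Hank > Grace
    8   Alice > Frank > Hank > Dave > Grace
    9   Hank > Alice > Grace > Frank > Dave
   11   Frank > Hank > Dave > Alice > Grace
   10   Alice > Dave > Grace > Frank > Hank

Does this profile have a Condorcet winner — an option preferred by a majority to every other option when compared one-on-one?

Head-to-head results (45 voters total):
Hank vs Frank: Frank wins 36–9.
Hank vs Dave: Hank wins 28–17.
Hank vs Grace: Hank wins 35–10.
Hank vs Alice: Alice wins 25–20.
Frank vs Dave: Frank wins 31–14.
Frank vs Grace: Frank wins 26–19.
Frank vs Alice: Alice wins 30–15.
Dave vs Grace: Dave wins 36–9.
Dave vs Alice: Alice wins 30–15.
Grace vs Alice: Alice wins 45–0.
Alice beats each rival — Hank (25–20), Frank (30–15), Dave (30–15), Grace (45–0) — so Alice is the Condorcet winner.

Yes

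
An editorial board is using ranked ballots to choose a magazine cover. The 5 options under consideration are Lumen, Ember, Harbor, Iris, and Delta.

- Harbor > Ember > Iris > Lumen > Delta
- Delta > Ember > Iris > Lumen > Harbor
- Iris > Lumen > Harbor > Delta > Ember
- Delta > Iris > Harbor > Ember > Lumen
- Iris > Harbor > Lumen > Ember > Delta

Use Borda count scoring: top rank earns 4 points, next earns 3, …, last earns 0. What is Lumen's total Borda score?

Borda scores:
  Lumen: 1 + 1 + 3 + 0 + 2 = 7
  Ember: 3 + 3 + 0 + 1 + 1 = 8
  Harbor: 4 + 0 + 2 + 2 + 3 = 11
  Iris: 2 + 2 + 4 + 3 + 4 = 15
  Delta: 0 + 4 + 1 + 4 + 0 = 9

7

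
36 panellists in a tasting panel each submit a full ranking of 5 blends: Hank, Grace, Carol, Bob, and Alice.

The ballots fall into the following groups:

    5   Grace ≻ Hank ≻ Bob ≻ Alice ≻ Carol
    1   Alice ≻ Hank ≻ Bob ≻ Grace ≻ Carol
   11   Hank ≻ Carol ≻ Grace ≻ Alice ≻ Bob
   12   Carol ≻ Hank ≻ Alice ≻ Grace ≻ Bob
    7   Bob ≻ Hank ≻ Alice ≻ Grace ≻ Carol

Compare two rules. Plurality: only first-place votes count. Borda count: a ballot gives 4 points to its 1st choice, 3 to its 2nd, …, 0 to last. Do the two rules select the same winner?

No

Plurality first-place counts: Hank 11, Grace 5, Carol 12, Bob 7, Alice 1 → Carol.
Borda totals: Hank 119, Grace 62, Carol 81, Bob 40, Alice 58 → Hank.
The two rules disagree: plurality picks Carol, Borda picks Hank.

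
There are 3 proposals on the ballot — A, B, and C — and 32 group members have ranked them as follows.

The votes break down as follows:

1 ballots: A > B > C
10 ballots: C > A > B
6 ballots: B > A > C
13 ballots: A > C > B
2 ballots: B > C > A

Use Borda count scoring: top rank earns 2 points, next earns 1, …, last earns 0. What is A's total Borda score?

Borda scores:
  A: 2 + 10·1 + 6·1 + 13·2 + 2·0 = 44
  B: 1 + 10·0 + 6·2 + 13·0 + 2·2 = 17
  C: 0 + 10·2 + 6·0 + 13·1 + 2·1 = 35

44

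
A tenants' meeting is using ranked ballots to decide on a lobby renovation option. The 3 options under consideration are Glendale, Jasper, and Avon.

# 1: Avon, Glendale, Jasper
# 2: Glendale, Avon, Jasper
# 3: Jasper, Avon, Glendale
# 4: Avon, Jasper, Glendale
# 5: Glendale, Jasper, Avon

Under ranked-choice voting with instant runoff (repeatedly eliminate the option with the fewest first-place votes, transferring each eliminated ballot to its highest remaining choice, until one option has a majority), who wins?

Round 1: Glendale 2, Avon 2, Jasper 1. Jasper has the fewest and is eliminated.
Round 2: Avon 3, Glendale 2. Avon has a majority.

Avon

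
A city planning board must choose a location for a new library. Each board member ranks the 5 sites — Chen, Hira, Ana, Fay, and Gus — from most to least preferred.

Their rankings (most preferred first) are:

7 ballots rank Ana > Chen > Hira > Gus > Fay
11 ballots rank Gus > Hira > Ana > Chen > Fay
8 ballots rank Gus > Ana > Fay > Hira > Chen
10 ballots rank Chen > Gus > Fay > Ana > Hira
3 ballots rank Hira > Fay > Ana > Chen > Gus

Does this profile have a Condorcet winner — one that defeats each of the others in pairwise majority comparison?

Head-to-head results (39 voters total):
Chen vs Hira: Hira wins 22–17.
Chen vs Ana: Ana wins 29–10.
Chen vs Fay: Chen wins 28–11.
Chen vs Gus: Chen wins 20–19.
Hira vs Ana: Ana wins 25–14.
Hira vs Fay: Hira wins 21–18.
Hira vs Gus: Gus wins 29–10.
Ana vs Fay: Ana wins 26–13.
Ana vs Gus: Gus wins 29–10.
Fay vs Gus: Gus wins 36–3.
No candidate beats all others: Chen beats Gus beats Hira beats Chen, a majority cycle.

No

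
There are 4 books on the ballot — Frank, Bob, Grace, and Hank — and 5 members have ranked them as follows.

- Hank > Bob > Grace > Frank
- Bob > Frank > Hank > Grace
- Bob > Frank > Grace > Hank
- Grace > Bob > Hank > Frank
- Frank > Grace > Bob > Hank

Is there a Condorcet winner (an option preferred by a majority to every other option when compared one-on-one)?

Head-to-head results (5 voters total):
Frank vs Bob: Bob wins 4–1.
Frank vs Grace: Frank wins 3–2.
Frank vs Hank: Frank wins 3–2.
Bob vs Grace: Bob wins 3–2.
Bob vs Hank: Bob wins 4–1.
Grace vs Hank: Grace wins 3–2.
Bob beats each rival — Frank (4–1), Grace (3–2), Hank (4–1) — so Bob is the Condorcet winner.

Yes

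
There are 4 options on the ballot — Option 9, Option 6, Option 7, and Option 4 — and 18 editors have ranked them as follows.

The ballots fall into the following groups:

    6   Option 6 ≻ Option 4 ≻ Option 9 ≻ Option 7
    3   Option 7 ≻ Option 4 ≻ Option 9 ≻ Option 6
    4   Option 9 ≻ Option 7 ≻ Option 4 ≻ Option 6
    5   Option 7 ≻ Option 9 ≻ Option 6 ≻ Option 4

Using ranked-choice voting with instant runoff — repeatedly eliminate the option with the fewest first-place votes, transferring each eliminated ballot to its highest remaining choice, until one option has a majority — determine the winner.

Round 1: Option 7 8, Option 6 6, Option 9 4, Option 4 0. Option 4 has the fewest and is eliminated.
Round 2: Option 7 8, Option 6 6, Option 9 4. Option 9 has the fewest and is eliminated.
Round 3: Option 7 12, Option 6 6. Option 7 has a majority.

Option 7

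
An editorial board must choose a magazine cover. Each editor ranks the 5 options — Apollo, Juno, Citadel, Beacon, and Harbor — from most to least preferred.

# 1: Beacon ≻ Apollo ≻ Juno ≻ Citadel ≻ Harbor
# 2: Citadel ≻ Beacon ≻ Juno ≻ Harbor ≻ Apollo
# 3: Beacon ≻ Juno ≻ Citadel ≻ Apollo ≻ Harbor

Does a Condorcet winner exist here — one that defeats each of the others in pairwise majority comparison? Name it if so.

Beacon

Head-to-head results (3 voters total):
Apollo vs Juno: Juno wins 2–1.
Apollo vs Citadel: Citadel wins 2–1.
Apollo vs Beacon: Beacon wins 3–0.
Apollo vs Harbor: Apollo wins 2–1.
Juno vs Citadel: Juno wins 2–1.
Juno vs Beacon: Beacon wins 3–0.
Juno vs Harbor: Juno wins 3–0.
Citadel vs Beacon: Beacon wins 2–1.
Citadel vs Harbor: Citadel wins 3–0.
Beacon vs Harbor: Beacon wins 3–0.
Beacon beats each rival — Apollo (3–0), Juno (3–0), Citadel (2–1), Harbor (3–0) — so Beacon is the Condorcet winner.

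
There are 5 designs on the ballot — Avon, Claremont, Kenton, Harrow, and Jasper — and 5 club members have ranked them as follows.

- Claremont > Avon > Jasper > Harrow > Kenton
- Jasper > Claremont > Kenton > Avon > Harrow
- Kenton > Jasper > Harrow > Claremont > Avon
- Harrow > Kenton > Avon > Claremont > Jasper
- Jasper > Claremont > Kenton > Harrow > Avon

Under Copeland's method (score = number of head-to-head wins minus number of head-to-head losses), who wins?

Jasper

Pairwise results:
  Avon vs Claremont: Claremont wins 4–1.
  Avon vs Kenton: Kenton wins 4–1.
  Avon vs Harrow: Harrow wins 3–2.
  Avon vs Jasper: Jasper wins 3–2.
  Claremont vs Kenton: Claremont wins 3–2.
  Claremont vs Harrow: Claremont wins 3–2.
  Claremont vs Jasper: Jasper wins 3–2.
  Kenton vs Harrow: Kenton wins 3–2.
  Kenton vs Jasper: Jasper wins 3–2.
  Harrow vs Jasper: Jasper wins 4–1.
Copeland scores (wins − losses):
  Avon: 0 − 4 = -4
  Claremont: 3 − 1 = 2
  Kenton: 2 − 2 = 0
  Harrow: 1 − 3 = -2
  Jasper: 4 − 0 = 4
Jasper has the best Copeland score.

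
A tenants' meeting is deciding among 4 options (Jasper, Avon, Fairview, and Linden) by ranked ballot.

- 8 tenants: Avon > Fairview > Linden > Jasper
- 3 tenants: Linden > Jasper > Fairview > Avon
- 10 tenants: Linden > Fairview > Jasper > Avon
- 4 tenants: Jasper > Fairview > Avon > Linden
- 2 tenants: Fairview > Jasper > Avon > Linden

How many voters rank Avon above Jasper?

Ballots ranking Avon above Jasper: 8.
Ballots ranking Jasper above Avon: 3+10+4+2 = 19.
So 8 of 27 voters prefer Avon to Jasper.

8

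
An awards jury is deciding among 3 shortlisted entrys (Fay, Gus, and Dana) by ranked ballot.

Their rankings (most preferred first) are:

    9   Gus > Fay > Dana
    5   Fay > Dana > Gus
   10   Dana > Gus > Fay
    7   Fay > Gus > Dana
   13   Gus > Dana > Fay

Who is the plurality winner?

Gus

First-place vote totals:
  Fay: 12
  Gus: 22
  Dana: 10
Gus has the most first-place votes.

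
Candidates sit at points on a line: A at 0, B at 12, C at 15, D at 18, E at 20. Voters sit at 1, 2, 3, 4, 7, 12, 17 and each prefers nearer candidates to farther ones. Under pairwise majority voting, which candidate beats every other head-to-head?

With single-peaked preferences on a line, the Condorcet winner is the candidate closest to the median voter.
The median voter (position 4) is closest to A at 0.
Check: A vs E — voters closer to A: 5 of 7.

A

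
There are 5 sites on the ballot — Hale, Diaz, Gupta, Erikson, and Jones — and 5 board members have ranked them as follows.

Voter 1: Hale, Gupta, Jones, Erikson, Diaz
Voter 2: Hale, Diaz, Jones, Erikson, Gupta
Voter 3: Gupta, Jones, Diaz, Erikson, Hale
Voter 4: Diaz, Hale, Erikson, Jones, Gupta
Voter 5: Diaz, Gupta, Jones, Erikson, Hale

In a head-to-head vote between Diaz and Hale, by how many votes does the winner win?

Ballots ranking Diaz above Hale: 3.
Ballots ranking Hale above Diaz: 2.
Diaz wins 3–2, a margin of 1.

1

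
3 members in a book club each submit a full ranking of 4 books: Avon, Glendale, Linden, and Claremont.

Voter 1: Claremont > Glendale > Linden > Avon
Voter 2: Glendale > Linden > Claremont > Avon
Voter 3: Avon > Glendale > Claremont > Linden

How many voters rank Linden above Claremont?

Ballots ranking Linden above Claremont: 1.
Ballots ranking Claremont above Linden: 2.
So 1 of 3 voters prefer Linden to Claremont.

1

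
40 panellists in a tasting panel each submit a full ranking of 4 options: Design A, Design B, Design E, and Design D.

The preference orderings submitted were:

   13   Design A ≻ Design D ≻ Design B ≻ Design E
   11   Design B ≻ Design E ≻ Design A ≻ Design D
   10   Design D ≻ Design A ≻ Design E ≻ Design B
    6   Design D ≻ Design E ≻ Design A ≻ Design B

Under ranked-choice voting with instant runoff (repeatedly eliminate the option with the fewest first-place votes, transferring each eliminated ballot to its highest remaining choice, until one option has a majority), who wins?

Round 1: Design D 16, Design A 13, Design B 11, Design E 0. Design E has the fewest and is eliminated.
Round 2: Design D 16, Design A 13, Design B 11. Design B has the fewest and is eliminated.
Round 3: Design A 24, Design D 16. Design A has a majority.

Design A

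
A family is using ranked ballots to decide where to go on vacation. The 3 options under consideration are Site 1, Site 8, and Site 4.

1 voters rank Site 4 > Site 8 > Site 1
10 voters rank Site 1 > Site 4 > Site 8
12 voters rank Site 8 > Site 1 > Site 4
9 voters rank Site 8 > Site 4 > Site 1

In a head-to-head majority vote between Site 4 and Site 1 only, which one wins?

Ballots ranking Site 4 above Site 1: 1+9 = 10.
Ballots ranking Site 1 above Site 4: 10+12 = 22.
Site 1 wins the head-to-head, 22–10.

Site 1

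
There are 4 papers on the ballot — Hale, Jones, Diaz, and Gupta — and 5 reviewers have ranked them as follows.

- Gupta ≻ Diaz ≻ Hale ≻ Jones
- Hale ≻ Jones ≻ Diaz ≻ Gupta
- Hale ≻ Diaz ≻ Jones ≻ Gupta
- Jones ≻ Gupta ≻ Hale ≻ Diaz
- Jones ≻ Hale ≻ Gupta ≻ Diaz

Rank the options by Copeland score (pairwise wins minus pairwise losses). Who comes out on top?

Pairwise results:
  Hale vs Jones: Hale wins 3–2.
  Hale vs Diaz: Hale wins 4–1.
  Hale vs Gupta: Hale wins 3–2.
  Jones vs Diaz: Jones wins 3–2.
  Jones vs Gupta: Jones wins 4–1.
  Diaz vs Gupta: Gupta wins 3–2.
Copeland scores (wins − losses):
  Hale: 3 − 0 = 3
  Jones: 2 − 1 = 1
  Diaz: 0 − 3 = -3
  Gupta: 1 − 2 = -1
Hale has the best Copeland score.

Hale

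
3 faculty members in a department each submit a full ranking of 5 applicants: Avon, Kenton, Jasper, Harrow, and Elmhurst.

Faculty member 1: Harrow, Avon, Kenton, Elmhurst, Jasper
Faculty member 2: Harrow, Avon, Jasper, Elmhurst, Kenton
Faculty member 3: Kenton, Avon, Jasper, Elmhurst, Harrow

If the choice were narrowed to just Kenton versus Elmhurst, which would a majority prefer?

Ballots ranking Kenton above Elmhurst: 2.
Ballots ranking Elmhurst above Kenton: 1.
Kenton wins the head-to-head, 2–1.

Kenton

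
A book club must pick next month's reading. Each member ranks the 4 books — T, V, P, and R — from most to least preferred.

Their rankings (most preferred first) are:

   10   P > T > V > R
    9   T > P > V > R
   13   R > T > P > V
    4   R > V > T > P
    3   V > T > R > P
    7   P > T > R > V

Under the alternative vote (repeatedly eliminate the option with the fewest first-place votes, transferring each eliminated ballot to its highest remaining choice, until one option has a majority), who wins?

P

Round 1: P 17, R 17, T 9, V 3. V has the fewest and is eliminated.
Round 2: P 17, R 17, T 12. T has the fewest and is eliminated.
Round 3: P 26, R 20. P has a majority.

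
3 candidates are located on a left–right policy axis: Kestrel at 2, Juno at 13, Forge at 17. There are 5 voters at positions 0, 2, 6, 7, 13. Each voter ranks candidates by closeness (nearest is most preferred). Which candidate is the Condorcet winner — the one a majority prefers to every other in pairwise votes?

Kestrel

With single-peaked preferences on a line, the Condorcet winner is the candidate closest to the median voter.
The median voter (position 6) is closest to Kestrel at 2.
Check: Kestrel vs Juno — voters closer to Kestrel: 4 of 5.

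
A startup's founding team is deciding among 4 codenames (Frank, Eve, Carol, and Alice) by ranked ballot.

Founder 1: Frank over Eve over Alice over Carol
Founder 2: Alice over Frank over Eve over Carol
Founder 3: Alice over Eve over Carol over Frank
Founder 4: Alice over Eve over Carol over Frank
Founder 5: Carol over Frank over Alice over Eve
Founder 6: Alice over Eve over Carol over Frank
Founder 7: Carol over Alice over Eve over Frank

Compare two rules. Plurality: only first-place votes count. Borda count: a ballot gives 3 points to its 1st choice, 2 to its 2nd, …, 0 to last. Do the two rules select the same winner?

Yes

Plurality first-place counts: Frank 1, Eve 0, Carol 2, Alice 4 → Alice.
Borda totals: Frank 7, Eve 10, Carol 9, Alice 16 → Alice.
The two rules agree on Alice.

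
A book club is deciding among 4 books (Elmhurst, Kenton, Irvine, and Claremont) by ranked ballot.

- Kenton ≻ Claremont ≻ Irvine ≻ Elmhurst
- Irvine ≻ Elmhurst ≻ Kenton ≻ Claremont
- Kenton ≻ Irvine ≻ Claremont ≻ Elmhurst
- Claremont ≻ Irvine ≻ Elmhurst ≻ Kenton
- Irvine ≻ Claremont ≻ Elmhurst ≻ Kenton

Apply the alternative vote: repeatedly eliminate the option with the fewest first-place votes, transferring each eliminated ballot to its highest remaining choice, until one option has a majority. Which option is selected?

Round 1: Kenton 2, Irvine 2, Claremont 1, Elmhurst 0. Elmhurst has the fewest and is eliminated.
Round 2: Kenton 2, Irvine 2, Claremont 1. Claremont has the fewest and is eliminated.
Round 3: Irvine 3, Kenton 2. Irvine has a majority.

Irvine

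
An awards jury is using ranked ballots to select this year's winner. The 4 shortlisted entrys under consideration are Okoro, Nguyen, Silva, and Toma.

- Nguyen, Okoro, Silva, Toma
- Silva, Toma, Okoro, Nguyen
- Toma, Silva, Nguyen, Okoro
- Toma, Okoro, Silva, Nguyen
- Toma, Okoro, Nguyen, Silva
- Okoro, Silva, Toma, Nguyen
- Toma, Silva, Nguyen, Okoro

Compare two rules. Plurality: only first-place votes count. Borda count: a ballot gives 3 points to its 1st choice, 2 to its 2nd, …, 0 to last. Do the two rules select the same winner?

Yes

Plurality first-place counts: Okoro 1, Nguyen 1, Silva 1, Toma 4 → Toma.
Borda totals: Okoro 10, Nguyen 6, Silva 11, Toma 15 → Toma.
The two rules agree on Toma.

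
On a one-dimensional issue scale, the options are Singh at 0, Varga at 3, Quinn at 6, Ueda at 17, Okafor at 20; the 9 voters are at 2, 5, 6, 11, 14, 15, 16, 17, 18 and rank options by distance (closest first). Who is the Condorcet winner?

Ueda

With single-peaked preferences on a line, the Condorcet winner is the candidate closest to the median voter.
The median voter (position 14) is closest to Ueda at 17.
Check: Ueda vs Quinn — voters closer to Ueda: 5 of 9.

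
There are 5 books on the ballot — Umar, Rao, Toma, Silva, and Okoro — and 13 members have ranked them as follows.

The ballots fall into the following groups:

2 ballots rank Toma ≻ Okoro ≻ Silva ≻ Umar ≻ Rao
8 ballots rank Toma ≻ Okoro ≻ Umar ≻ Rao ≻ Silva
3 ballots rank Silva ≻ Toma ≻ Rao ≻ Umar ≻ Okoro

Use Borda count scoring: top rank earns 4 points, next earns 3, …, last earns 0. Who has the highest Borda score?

Toma

Borda scores:
  Umar: 2·1 + 8·2 + 3·1 = 21
  Rao: 2·0 + 8·1 + 3·2 = 14
  Toma: 2·4 + 8·4 + 3·3 = 49
  Silva: 2·2 + 8·0 + 3·4 = 16
  Okoro: 2·3 + 8·3 + 3·0 = 30
Toma has the highest total.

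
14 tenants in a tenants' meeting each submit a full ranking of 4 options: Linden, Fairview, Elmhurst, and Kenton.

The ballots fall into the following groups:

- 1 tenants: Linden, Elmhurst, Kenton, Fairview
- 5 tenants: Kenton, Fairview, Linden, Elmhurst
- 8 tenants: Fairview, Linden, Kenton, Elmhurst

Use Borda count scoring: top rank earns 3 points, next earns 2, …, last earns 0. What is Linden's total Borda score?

Borda scores:
  Linden: 3 + 5·1 + 8·2 = 24
  Fairview: 0 + 5·2 + 8·3 = 34
  Elmhurst: 2 + 5·0 + 8·0 = 2
  Kenton: 1 + 5·3 + 8·1 = 24

24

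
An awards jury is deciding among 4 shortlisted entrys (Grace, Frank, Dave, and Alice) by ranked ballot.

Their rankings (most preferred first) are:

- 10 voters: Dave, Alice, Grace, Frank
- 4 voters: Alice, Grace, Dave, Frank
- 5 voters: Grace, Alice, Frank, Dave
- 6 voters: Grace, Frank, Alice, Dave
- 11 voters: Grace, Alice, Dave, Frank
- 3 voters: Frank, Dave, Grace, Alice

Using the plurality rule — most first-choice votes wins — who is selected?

First-place vote totals:
  Grace: 22
  Frank: 3
  Dave: 10
  Alice: 4
Grace has the most first-place votes.

Grace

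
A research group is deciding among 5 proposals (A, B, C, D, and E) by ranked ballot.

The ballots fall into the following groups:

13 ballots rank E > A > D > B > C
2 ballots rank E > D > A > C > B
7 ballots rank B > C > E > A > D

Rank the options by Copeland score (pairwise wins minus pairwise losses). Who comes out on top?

Pairwise results:
  A vs B: A wins 15–7.
  A vs C: A wins 15–7.
  A vs D: A wins 20–2.
  A vs E: E wins 22–0.
  B vs C: B wins 20–2.
  B vs D: D wins 15–7.
  B vs E: E wins 15–7.
  C vs D: D wins 15–7.
  C vs E: E wins 15–7.
  D vs E: E wins 22–0.
Copeland scores (wins − losses):
  A: 3 − 1 = 2
  B: 1 − 3 = -2
  C: 0 − 4 = -4
  D: 2 − 2 = 0
  E: 4 − 0 = 4
E has the best Copeland score.

E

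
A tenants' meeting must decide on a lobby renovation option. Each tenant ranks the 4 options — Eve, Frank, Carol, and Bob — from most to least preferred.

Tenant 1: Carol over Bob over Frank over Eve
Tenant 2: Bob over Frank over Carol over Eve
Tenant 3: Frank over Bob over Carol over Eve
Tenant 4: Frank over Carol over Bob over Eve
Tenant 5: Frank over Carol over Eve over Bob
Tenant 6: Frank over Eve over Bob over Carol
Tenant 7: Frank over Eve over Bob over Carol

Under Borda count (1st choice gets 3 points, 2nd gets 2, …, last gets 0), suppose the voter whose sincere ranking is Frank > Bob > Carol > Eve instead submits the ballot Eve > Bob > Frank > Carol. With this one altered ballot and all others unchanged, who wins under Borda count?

Frank

Borda totals with the altered ballot: Eve 8, Frank 16, Carol 8, Bob 10.
The winner is unchanged: still Frank.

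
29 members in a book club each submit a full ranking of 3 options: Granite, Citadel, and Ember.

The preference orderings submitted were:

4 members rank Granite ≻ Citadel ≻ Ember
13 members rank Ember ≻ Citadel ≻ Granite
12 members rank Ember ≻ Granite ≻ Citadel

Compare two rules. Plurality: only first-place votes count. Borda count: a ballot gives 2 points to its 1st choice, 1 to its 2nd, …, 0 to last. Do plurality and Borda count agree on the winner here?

Yes

Plurality first-place counts: Granite 4, Citadel 0, Ember 25 → Ember.
Borda totals: Granite 20, Citadel 17, Ember 50 → Ember.
The two rules agree on Ember.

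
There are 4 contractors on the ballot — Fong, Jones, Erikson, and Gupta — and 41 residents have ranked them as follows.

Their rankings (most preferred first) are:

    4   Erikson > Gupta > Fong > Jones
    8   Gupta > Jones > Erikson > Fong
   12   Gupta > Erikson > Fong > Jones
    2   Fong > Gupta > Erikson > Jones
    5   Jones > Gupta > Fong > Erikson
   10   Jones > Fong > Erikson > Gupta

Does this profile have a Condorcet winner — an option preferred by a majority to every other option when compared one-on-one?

Head-to-head results (41 voters total):
Fong vs Jones: Jones wins 23–18.
Fong vs Erikson: Erikson wins 24–17.
Fong vs Gupta: Gupta wins 29–12.
Jones vs Erikson: Jones wins 23–18.
Jones vs Gupta: Gupta wins 26–15.
Erikson vs Gupta: Gupta wins 27–14.
Gupta beats each rival — Fong (29–12), Jones (26–15), Erikson (27–14) — so Gupta is the Condorcet winner.

Yes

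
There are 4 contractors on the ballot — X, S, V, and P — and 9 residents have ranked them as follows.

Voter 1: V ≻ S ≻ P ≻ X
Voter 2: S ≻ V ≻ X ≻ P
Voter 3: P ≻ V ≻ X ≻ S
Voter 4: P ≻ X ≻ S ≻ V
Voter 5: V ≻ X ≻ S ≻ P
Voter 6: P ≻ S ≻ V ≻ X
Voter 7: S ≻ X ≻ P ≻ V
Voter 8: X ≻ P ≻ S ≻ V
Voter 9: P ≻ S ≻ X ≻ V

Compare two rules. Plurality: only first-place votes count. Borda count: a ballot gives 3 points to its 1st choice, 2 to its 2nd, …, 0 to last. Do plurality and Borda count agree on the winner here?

Plurality first-place counts: X 1, S 2, V 2, P 4 → P.
Borda totals: X 12, S 15, V 11, P 16 → P.
The two rules agree on P.

Yes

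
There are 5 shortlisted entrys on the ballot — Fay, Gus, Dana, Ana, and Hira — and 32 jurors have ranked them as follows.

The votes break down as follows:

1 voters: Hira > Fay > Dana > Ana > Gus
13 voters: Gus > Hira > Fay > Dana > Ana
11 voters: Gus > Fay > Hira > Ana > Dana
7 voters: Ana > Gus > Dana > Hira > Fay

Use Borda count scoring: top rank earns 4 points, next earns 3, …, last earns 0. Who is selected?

Borda scores:
  Fay: 3 + 13·2 + 11·3 + 7·0 = 62
  Gus: 0 + 13·4 + 11·4 + 7·3 = 117
  Dana: 2 + 13·1 + 11·0 + 7·2 = 29
  Ana: 1 + 13·0 + 11·1 + 7·4 = 40
  Hira: 4 + 13·3 + 11·2 + 7·1 = 72
Gus has the highest total.

Gus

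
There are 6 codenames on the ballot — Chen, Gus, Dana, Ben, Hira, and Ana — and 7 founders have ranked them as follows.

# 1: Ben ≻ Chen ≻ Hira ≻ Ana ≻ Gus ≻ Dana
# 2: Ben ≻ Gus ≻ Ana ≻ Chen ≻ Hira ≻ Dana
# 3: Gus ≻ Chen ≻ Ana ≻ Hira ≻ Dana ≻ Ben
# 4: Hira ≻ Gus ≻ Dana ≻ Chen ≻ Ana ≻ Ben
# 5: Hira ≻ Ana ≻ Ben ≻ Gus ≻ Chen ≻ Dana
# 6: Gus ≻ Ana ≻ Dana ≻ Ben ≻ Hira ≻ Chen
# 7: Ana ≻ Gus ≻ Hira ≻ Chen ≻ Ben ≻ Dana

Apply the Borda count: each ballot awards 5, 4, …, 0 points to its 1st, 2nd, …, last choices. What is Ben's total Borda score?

Borda scores:
  Chen: 4 + 2 + 4 + 2 + 1 + 0 + 2 = 15
  Gus: 1 + 4 + 5 + 4 + 2 + 5 + 4 = 25
  Dana: 0 + 0 + 1 + 3 + 0 + 3 + 0 = 7
  Ben: 5 + 5 + 0 + 0 + 3 + 2 + 1 = 16
  Hira: 3 + 1 + 2 + 5 + 5 + 1 + 3 = 20
  Ana: 2 + 3 + 3 + 1 + 4 + 4 + 5 = 22

16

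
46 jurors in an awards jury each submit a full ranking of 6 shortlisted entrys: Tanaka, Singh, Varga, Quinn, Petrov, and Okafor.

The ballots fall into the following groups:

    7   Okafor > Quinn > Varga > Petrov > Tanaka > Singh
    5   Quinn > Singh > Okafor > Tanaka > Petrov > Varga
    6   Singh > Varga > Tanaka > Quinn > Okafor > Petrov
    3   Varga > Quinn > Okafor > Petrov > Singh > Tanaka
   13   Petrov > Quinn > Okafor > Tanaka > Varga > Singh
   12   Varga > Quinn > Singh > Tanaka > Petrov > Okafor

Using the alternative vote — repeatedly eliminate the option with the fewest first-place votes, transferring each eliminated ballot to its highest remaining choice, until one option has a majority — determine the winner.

Varga

Round 1: Varga 15, Petrov 13, Okafor 7, Singh 6, Quinn 5, Tanaka 0. Tanaka has the fewest and is eliminated.
Round 2: Varga 15, Petrov 13, Okafor 7, Singh 6, Quinn 5. Quinn has the fewest and is eliminated.
Round 3: Varga 15, Petrov 13, Singh 11, Okafor 7. Okafor has the fewest and is eliminated.
Round 4: Varga 22, Petrov 13, Singh 11. Singh has the fewest and is eliminated.
Round 5: Varga 28, Petrov 18. Varga has a majority.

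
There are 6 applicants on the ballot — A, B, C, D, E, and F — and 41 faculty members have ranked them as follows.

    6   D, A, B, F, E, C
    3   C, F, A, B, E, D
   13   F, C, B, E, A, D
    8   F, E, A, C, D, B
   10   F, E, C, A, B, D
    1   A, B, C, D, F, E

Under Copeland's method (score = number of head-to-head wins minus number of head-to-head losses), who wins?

Pairwise results:
  A vs B: A wins 28–13.
  A vs C: C wins 26–15.
  A vs D: A wins 35–6.
  A vs E: E wins 31–10.
  A vs F: F wins 34–7.
  B vs C: C wins 34–7.
  B vs D: B wins 27–14.
  B vs E: B wins 23–18.
  B vs F: F wins 34–7.
  C vs D: C wins 35–6.
  C vs E: E wins 24–17.
  C vs F: F wins 37–4.
  D vs E: E wins 34–7.
  D vs F: F wins 34–7.
  E vs F: F wins 41–0.
Copeland scores (wins − losses):
  A: 2 − 3 = -1
  B: 2 − 3 = -1
  C: 3 − 2 = 1
  D: 0 − 5 = -5
  E: 3 − 2 = 1
  F: 5 − 0 = 5
F has the best Copeland score.

F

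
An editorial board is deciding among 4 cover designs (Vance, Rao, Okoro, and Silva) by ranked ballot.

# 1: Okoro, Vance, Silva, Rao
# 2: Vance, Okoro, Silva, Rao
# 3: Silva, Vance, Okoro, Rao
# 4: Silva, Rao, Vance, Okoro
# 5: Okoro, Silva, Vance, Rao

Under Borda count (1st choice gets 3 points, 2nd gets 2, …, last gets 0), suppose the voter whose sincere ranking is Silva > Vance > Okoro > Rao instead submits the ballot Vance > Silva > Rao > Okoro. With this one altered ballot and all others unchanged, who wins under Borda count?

Borda totals with the altered ballot: Vance 10, Rao 3, Okoro 8, Silva 9.
The switch changes the winner from Silva to Vance.

Vance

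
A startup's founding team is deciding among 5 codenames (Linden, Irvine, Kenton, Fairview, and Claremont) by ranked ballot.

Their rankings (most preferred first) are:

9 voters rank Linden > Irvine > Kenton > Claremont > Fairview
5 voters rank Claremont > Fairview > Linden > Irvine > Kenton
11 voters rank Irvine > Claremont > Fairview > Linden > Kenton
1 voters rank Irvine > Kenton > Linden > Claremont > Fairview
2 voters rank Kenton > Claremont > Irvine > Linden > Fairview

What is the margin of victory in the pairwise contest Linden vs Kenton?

Ballots ranking Linden above Kenton: 9+5+11 = 25.
Ballots ranking Kenton above Linden: 1+2 = 3.
Linden wins 25–3, a margin of 22.

22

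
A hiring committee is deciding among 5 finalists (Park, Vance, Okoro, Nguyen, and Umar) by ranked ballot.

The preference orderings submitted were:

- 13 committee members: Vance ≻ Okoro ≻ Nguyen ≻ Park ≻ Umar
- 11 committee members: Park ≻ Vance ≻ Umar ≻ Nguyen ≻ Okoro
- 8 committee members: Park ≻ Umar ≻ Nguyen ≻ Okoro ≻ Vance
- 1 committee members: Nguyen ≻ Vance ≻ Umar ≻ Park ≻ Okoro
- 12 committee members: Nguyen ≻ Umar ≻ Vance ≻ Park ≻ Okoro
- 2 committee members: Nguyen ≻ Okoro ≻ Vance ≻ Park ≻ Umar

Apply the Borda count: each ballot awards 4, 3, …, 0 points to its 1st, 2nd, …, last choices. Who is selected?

Borda scores:
  Park: 13·1 + 11·4 + 8·4 + 1 + 12·1 + 2·1 = 104
  Vance: 13·4 + 11·3 + 8·0 + 3 + 12·2 + 2·2 = 116
  Okoro: 13·3 + 11·0 + 8·1 + 0 + 12·0 + 2·3 = 53
  Nguyen: 13·2 + 11·1 + 8·2 + 4 + 12·4 + 2·4 = 113
  Umar: 13·0 + 11·2 + 8·3 + 2 + 12·3 + 2·0 = 84
Vance has the highest total.

Vance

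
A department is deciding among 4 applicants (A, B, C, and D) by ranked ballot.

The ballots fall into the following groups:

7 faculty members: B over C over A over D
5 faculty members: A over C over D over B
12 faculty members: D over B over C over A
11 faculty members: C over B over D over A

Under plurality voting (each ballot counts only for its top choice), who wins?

D

First-place vote totals:
  A: 5
  B: 7
  C: 11
  D: 12
D has the most first-place votes.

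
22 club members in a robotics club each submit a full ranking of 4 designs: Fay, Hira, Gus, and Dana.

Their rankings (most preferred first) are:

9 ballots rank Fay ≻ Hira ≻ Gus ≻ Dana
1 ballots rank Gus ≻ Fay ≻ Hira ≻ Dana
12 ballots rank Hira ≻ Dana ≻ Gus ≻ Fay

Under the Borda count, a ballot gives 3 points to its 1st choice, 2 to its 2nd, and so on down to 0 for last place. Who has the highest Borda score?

Hira

Borda scores:
  Fay: 9·3 + 2 + 12·0 = 29
  Hira: 9·2 + 1 + 12·3 = 55
  Gus: 9·1 + 3 + 12·1 = 24
  Dana: 9·0 + 0 + 12·2 = 24
Hira has the highest total.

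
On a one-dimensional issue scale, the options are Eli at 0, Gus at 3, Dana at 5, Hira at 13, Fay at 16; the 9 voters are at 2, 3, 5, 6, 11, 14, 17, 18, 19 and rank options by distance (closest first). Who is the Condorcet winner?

Hira

With single-peaked preferences on a line, the Condorcet winner is the candidate closest to the median voter.
The median voter (position 11) is closest to Hira at 13.
Check: Hira vs Eli — voters closer to Hira: 5 of 9.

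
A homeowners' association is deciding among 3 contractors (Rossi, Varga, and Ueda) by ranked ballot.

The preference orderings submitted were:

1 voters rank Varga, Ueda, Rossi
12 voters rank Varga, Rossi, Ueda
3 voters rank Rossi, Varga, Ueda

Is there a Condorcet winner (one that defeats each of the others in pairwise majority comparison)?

Yes

Head-to-head results (16 voters total):
Rossi vs Varga: Varga wins 13–3.
Rossi vs Ueda: Rossi wins 15–1.
Varga vs Ueda: Varga wins 16–0.
Varga beats each rival — Rossi (13–3), Ueda (16–0) — so Varga is the Condorcet winner.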